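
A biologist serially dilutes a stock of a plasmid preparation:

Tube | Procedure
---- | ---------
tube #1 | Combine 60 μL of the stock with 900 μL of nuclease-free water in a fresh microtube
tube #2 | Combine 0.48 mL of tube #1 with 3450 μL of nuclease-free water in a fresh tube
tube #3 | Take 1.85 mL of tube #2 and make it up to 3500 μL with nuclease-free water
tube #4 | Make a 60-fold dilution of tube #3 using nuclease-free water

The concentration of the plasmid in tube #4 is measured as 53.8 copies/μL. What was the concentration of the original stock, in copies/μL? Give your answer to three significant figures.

Step 1: 60 μL + 900 μL = 960 μL total → factor 960/60 = 16
Step 2: 0.48 mL + 3450 μL = 3.93 mL total → factor 3.93/0.48 = 8.1875
Step 3: 1.85 mL brought to 3500 μL → factor 3.5/1.85 = 1.8919
Step 4: 60-fold → factor 60
Overall dilution factor = 16 × 8.1875 × 1.8919 × 60 = 14870
Stock = 53.8 copies/μL × 14870 = 8.00 × 10^5 copies/μL

8.00 × 10^5 copies/μL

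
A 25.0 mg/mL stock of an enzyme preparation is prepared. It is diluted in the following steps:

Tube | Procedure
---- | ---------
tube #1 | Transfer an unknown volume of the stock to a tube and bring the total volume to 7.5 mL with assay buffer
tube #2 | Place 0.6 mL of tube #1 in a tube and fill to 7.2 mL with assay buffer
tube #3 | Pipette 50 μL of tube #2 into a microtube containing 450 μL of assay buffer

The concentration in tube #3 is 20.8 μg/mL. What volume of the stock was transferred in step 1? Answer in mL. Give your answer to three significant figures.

0.749 mL

Step 1: v brought to 7.5 mL → factor = 7.5 mL/v
Step 2: 0.6 mL brought to 7.2 mL → factor 7.2/0.6 = 12
Step 3: 50 μL + 450 μL = 500 μL total → factor 500/50 = 10
Product of known-step factors = 120
Overall factor = 25.0 mg/mL / (20.8 μg/mL) = 1201.9
Step-1 factor = 1201.9 / 120 = 10.016
v = 7.5 mL / 10.016 = 0.749 mL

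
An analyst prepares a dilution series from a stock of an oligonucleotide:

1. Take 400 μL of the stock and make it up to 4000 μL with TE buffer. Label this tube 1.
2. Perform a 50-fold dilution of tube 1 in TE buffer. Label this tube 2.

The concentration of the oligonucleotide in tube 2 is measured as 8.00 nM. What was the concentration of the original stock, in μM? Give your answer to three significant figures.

4.00 μM

Step 1: 400 μL brought to 4000 μL → factor 4000/400 = 10
Step 2: 50-fold → factor 50
Overall dilution factor = 10 × 50 = 500
Stock = 8.00 nM × 500 = 4000 nM = 4.00 μM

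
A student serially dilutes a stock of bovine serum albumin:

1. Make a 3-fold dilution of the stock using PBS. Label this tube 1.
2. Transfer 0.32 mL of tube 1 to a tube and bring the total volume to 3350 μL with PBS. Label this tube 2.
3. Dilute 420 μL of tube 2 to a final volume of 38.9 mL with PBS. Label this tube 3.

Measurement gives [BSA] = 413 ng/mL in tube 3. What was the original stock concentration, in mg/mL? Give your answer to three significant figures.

Step 1: 3-fold → factor 3
Step 2: 0.32 mL brought to 3350 μL → factor 3.35/0.32 = 10.469
Step 3: 420 μL brought to 38.9 mL → factor 38900/420 = 92.619
Overall dilution factor = 3 × 10.469 × 92.619 = 2908.8
Stock = 413 ng/mL × 2908.8 = 1.201 × 10^6 ng/mL = 1.20 mg/mL

1.20 mg/mL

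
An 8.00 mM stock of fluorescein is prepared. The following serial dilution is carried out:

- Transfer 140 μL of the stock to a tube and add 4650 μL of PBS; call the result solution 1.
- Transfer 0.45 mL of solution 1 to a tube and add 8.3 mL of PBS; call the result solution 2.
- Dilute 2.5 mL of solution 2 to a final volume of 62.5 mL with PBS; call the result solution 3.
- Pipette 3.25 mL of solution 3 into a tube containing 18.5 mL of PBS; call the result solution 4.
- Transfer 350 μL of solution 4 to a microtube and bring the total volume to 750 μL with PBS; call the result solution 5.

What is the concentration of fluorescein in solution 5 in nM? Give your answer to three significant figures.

Step 1: 140 μL + 4650 μL = 4790 μL total → factor 4790/140 = 34.214
Step 2: 0.45 mL + 8.3 mL = 8.75 mL total → factor 8.75/0.45 = 19.444
Step 3: 2.5 mL brought to 62.5 mL → factor 62.5/2.5 = 25
Step 4: 3.25 mL + 18.5 mL = 21.75 mL total → factor 21.75/3.25 = 6.6923
Step 5: 350 μL brought to 750 μL → factor 750/350 = 2.1429
Dilution factor through solution 5 = 34.214 × 19.444 × 25 × 6.6923 × 2.1429 = 2.3851 × 10^5
[solution 5] = 8.00 mM / 2.3851 × 10^5 = 3.354 × 10^-5 mM = 33.5 nM

33.5 nM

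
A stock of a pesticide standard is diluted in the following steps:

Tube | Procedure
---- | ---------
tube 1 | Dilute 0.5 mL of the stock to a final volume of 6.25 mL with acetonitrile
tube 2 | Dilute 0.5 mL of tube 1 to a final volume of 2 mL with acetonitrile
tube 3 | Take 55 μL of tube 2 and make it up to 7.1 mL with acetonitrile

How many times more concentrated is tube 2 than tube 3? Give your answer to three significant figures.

Step 1: 0.5 mL brought to 6.25 mL → factor 6.25/0.5 = 12.5
Step 2: 0.5 mL brought to 2 mL → factor 2/0.5 = 4
Step 3: 55 μL brought to 7.1 mL → factor 7100/55 = 129.09
Dilution factor to tube 2 = 50; to tube 3 = 6454.5
[tube 2]/[tube 3] = (factor to tube 3)/(factor to tube 2) = 6454.5/50 = 129

129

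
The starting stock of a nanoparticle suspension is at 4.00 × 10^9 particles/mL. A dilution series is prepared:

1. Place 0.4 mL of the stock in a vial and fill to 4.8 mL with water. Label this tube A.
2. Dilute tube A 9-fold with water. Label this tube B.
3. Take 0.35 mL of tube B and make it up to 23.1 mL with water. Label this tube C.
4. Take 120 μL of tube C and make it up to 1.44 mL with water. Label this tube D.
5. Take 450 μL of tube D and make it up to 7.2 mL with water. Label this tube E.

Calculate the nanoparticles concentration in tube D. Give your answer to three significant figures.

4.68 × 10^4 particles/mL

Step 1: 0.4 mL brought to 4.8 mL → factor 4.8/0.4 = 12
Step 2: 9-fold → factor 9
Step 3: 0.35 mL brought to 23.1 mL → factor 23.1/0.35 = 66
Step 4: 120 μL brought to 1.44 mL → factor 1440/120 = 12
Dilution factor through tube D = 12 × 9 × 66 × 12 = 85536
[tube D] = 4.00 × 10^9 particles/mL / 85536 = 4.68 × 10^4 particles/mL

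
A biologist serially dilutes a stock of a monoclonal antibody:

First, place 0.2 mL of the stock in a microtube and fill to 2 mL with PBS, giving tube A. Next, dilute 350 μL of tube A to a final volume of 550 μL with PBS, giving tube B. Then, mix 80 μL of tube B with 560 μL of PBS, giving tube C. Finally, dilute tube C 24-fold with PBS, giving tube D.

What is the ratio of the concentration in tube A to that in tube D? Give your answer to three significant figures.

Step 1: 0.2 mL brought to 2 mL → factor 2/0.2 = 10
Step 2: 350 μL brought to 550 μL → factor 550/350 = 1.5714
Step 3: 80 μL + 560 μL = 640 μL total → factor 640/80 = 8
Step 4: 24-fold → factor 24
Dilution factor to tube A = 10; to tube D = 3017.1
[tube A]/[tube D] = (factor to tube D)/(factor to tube A) = 3017.1/10 = 302

302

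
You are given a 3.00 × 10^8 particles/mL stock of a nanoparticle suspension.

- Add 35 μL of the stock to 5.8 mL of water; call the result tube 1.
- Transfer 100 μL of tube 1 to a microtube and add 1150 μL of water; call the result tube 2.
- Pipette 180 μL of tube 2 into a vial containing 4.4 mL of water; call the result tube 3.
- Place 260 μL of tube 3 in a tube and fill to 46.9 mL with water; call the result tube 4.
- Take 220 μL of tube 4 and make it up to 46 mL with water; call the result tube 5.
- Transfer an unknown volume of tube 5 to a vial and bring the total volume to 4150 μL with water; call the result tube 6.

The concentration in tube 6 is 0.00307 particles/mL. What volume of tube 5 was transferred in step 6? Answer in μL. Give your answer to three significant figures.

84.9 μL

Step 1: 35 μL + 5.8 mL = 5835 μL total → factor 5835/35 = 166.71
Step 2: 100 μL + 1150 μL = 1250 μL total → factor 1250/100 = 12.5
Step 3: 180 μL + 4.4 mL = 4580 μL total → factor 4580/180 = 25.444
Step 4: 260 μL brought to 46.9 mL → factor 46900/260 = 180.38
Step 5: 220 μL brought to 46 mL → factor 46000/220 = 209.09
Step 6: v brought to 4150 μL → factor = 4150 μL/v
Product of known-step factors = 1.9999 × 10^9
Overall factor = 3.00 × 10^8 particles/mL / (0.00307 particles/mL) = 9.772 × 10^10
Step-6 factor = 9.772 × 10^10 / 1.9999 × 10^9 = 48.862
v = 4150 μL / 48.862 = 84.9 μL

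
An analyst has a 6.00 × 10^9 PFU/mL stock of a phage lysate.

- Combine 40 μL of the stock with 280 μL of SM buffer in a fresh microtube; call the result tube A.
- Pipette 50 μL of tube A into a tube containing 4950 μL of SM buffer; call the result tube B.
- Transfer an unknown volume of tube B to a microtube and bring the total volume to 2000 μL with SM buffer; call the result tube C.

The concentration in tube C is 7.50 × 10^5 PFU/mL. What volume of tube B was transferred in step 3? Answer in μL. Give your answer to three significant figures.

Step 1: 40 μL + 280 μL = 320 μL total → factor 320/40 = 8
Step 2: 50 μL + 4950 μL = 5000 μL total → factor 5000/50 = 100
Step 3: v brought to 2000 μL → factor = 2000 μL/v
Product of known-step factors = 800
Overall factor = 6.00 × 10^9 PFU/mL / (7.50 × 10^5 PFU/mL) = 8000
Step-3 factor = 8000 / 800 = 10
v = 2000 μL / 10 = 200 μL

200 μL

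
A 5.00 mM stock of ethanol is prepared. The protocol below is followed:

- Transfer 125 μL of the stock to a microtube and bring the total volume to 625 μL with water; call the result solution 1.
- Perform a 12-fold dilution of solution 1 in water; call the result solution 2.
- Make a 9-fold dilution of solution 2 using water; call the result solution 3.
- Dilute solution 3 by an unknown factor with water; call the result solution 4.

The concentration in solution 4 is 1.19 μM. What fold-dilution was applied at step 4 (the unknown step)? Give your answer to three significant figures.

Step 1: 125 μL brought to 625 μL → factor 625/125 = 5
Step 2: 12-fold → factor 12
Step 3: 9-fold → factor 9
Step 4: unknown factor x
Product of known-step factors = 540
Overall factor = 5.00 mM / (1.19 μM) = 4201.7
x = 4201.7 / 540 = 7.78

7.78-fold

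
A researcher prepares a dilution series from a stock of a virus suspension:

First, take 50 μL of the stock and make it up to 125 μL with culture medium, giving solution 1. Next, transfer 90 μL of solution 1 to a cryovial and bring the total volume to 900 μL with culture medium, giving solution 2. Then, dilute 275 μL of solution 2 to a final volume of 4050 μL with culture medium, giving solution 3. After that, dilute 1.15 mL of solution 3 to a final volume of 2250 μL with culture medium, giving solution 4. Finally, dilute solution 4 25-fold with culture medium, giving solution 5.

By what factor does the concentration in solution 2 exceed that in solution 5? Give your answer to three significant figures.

Step 1: 50 μL brought to 125 μL → factor 125/50 = 2.5
Step 2: 90 μL brought to 900 μL → factor 900/90 = 10
Step 3: 275 μL brought to 4050 μL → factor 4050/275 = 14.727
Step 4: 1.15 mL brought to 2250 μL → factor 2.25/1.15 = 1.9565
Step 5: 25-fold → factor 25
Dilution factor to solution 2 = 25; to solution 5 = 18009
[solution 2]/[solution 5] = (factor to solution 5)/(factor to solution 2) = 18009/25 = 720

720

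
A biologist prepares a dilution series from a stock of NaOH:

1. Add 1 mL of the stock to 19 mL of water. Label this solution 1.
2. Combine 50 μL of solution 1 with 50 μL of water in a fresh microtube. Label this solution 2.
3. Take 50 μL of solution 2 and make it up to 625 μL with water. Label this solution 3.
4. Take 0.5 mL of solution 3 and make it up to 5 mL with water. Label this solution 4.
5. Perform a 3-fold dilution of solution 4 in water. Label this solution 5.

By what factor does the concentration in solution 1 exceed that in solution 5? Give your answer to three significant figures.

Step 1: 1 mL + 19 mL = 20 mL total → factor 20/1 = 20
Step 2: 50 μL + 50 μL = 100 μL total → factor 100/50 = 2
Step 3: 50 μL brought to 625 μL → factor 625/50 = 12.5
Step 4: 0.5 mL brought to 5 mL → factor 5/0.5 = 10
Step 5: 3-fold → factor 3
Dilution factor to solution 1 = 20; to solution 5 = 15000
[solution 1]/[solution 5] = (factor to solution 5)/(factor to solution 1) = 15000/20 = 750

750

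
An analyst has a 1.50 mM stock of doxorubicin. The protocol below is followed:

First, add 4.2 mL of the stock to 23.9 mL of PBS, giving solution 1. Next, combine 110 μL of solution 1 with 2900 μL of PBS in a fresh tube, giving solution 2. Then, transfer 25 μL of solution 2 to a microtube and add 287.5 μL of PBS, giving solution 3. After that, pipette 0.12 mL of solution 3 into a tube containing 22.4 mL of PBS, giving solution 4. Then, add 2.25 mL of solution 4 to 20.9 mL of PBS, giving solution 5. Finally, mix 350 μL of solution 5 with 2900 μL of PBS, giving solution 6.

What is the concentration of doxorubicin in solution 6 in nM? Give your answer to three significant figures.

0.0366 nM

Step 1: 4.2 mL + 23.9 mL = 28.1 mL total → factor 28.1/4.2 = 6.6905
Step 2: 110 μL + 2900 μL = 3010 μL total → factor 3010/110 = 27.364
Step 3: 25 μL + 287.5 μL = 312.5 μL total → factor 312.5/25 = 12.5
Step 4: 0.12 mL + 22.4 mL = 22.52 mL total → factor 22.52/0.12 = 187.67
Step 5: 2.25 mL + 20.9 mL = 23.15 mL total → factor 23.15/2.25 = 10.289
Step 6: 350 μL + 2900 μL = 3250 μL total → factor 3250/350 = 9.2857
Overall dilution factor = 6.6905 × 27.364 × 12.5 × 187.67 × 10.289 × 9.2857 = 4.1031 × 10^7
Final = 1.50 mM / 4.1031 × 10^7 = 3.656 × 10^-8 mM = 0.0366 nM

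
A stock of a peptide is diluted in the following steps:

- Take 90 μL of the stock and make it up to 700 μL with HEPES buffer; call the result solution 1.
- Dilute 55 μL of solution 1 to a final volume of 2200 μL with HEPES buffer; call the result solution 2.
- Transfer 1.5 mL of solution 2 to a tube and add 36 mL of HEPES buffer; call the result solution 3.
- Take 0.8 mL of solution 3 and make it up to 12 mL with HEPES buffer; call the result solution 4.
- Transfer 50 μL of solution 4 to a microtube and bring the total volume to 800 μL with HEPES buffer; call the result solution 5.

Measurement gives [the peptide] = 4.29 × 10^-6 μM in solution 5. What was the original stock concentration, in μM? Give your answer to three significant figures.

8.01 μM

Step 1: 90 μL brought to 700 μL → factor 700/90 = 7.7778
Step 2: 55 μL brought to 2200 μL → factor 2200/55 = 40
Step 3: 1.5 mL + 36 mL = 37.5 mL total → factor 37.5/1.5 = 25
Step 4: 0.8 mL brought to 12 mL → factor 12/0.8 = 15
Step 5: 50 μL brought to 800 μL → factor 800/50 = 16
Overall dilution factor = 7.7778 × 40 × 25 × 15 × 16 = 1.8667 × 10^6
Stock = 4.29 × 10^-6 μM × 1.8667 × 10^6 = 8.01 μM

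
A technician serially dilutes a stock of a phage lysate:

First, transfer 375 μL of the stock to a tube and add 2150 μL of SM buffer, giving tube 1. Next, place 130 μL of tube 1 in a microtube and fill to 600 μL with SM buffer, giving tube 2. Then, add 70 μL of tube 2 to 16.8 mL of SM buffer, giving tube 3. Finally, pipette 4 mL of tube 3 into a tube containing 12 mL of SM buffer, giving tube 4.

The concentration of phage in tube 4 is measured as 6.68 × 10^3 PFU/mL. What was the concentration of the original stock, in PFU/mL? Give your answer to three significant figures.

2.00 × 10^8 PFU/mL

Step 1: 375 μL + 2150 μL = 2525 μL total → factor 2525/375 = 6.7333
Step 2: 130 μL brought to 600 μL → factor 600/130 = 4.6154
Step 3: 70 μL + 16.8 mL = 16870 μL total → factor 16870/70 = 241
Step 4: 4 mL + 12 mL = 16 mL total → factor 16/4 = 4
Overall dilution factor = 6.7333 × 4.6154 × 241 × 4 = 29958
Stock = 6.68 × 10^3 PFU/mL × 29958 = 2.00 × 10^8 PFU/mL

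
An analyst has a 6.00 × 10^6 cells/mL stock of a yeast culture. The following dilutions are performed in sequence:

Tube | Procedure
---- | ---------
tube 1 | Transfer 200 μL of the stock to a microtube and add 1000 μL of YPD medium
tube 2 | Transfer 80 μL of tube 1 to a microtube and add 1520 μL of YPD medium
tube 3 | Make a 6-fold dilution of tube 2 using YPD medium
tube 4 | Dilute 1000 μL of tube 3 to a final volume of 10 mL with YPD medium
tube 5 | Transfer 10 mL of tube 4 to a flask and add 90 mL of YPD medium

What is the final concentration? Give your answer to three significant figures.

Step 1: 200 μL + 1000 μL = 1200 μL total → factor 1200/200 = 6
Step 2: 80 μL + 1520 μL = 1600 μL total → factor 1600/80 = 20
Step 3: 6-fold → factor 6
Step 4: 1000 μL brought to 10 mL → factor 10000/1000 = 10
Step 5: 10 mL + 90 mL = 100 mL total → factor 100/10 = 10
Overall dilution factor = 6 × 20 × 6 × 10 × 10 = 72000
Final = 6.00 × 10^6 cells/mL / 72000 = 83.3 cells/mL

83.3 cells/mL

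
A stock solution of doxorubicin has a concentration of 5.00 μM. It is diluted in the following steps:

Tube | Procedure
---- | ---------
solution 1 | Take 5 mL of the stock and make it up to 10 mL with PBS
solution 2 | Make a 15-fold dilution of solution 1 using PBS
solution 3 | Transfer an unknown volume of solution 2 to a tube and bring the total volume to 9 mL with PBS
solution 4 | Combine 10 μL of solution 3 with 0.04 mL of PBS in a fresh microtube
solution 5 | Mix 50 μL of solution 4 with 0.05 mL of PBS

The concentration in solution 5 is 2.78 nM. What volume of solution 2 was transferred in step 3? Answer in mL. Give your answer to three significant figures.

1.50 mL

Step 1: 5 mL brought to 10 mL → factor 10/5 = 2
Step 2: 15-fold → factor 15
Step 3: v brought to 9 mL → factor = 9 mL/v
Step 4: 10 μL + 0.04 mL = 50 μL total → factor 50/10 = 5
Step 5: 50 μL + 0.05 mL = 100 μL total → factor 100/50 = 2
Product of known-step factors = 300
Overall factor = 5.00 μM / (2.78 nM) = 1798.6
Step-3 factor = 1798.6 / 300 = 5.9952
v = 9 mL / 5.9952 = 1.50 mL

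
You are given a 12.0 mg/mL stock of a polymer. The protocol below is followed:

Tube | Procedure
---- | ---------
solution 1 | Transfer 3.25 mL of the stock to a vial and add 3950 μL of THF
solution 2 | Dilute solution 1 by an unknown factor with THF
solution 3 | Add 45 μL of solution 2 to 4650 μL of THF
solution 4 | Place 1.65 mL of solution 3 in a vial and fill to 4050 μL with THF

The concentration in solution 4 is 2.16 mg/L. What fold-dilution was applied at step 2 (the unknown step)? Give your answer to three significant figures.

9.79-fold

Step 1: 3.25 mL + 3950 μL = 7.2 mL total → factor 7.2/3.25 = 2.2154
Step 2: unknown factor x
Step 3: 45 μL + 4650 μL = 4695 μL total → factor 4695/45 = 104.33
Step 4: 1.65 mL brought to 4050 μL → factor 4.05/1.65 = 2.4545
Product of known-step factors = 567.34
Overall factor = 12.0 mg/mL / (2.16 mg/L) = 5555.6
x = 5555.6 / 567.34 = 9.79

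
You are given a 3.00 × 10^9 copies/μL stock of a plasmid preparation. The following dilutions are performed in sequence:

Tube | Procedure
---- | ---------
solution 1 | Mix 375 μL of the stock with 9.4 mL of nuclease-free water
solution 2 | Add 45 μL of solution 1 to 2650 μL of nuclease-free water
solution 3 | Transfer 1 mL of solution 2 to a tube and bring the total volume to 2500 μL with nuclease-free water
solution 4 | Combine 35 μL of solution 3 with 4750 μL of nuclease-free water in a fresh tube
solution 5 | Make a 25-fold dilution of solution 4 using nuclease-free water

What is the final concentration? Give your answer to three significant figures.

225 copies/μL

Step 1: 375 μL + 9.4 mL = 9775 μL total → factor 9775/375 = 26.067
Step 2: 45 μL + 2650 μL = 2695 μL total → factor 2695/45 = 59.889
Step 3: 1 mL brought to 2500 μL → factor 2.5/1 = 2.5
Step 4: 35 μL + 4750 μL = 4785 μL total → factor 4785/35 = 136.71
Step 5: 25-fold → factor 25
Overall dilution factor = 26.067 × 59.889 × 2.5 × 136.71 × 25 = 1.3339 × 10^7
Final = 3.00 × 10^9 copies/μL / 1.3339 × 10^7 = 225 copies/μL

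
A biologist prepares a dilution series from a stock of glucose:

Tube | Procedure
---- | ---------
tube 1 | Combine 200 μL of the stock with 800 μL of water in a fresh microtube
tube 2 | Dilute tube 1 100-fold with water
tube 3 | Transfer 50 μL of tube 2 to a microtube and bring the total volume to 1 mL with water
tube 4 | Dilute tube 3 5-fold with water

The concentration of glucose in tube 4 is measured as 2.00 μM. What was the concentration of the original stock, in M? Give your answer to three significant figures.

Step 1: 200 μL + 800 μL = 1000 μL total → factor 1000/200 = 5
Step 2: 100-fold → factor 100
Step 3: 50 μL brought to 1 mL → factor 1000/50 = 20
Step 4: 5-fold → factor 5
Overall dilution factor = 5 × 100 × 20 × 5 = 50000
Stock = 2.00 μM × 50000 = 1.000 × 10^5 μM = 0.100 M

0.100 M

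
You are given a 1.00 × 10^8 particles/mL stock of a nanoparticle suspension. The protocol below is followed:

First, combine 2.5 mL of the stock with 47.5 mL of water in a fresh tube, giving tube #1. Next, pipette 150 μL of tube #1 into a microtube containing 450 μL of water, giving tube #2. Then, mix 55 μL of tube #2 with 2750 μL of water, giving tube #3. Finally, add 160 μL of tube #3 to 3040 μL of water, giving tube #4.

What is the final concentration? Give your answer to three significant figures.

Step 1: 2.5 mL + 47.5 mL = 50 mL total → factor 50/2.5 = 20
Step 2: 150 μL + 450 μL = 600 μL total → factor 600/150 = 4
Step 3: 55 μL + 2750 μL = 2805 μL total → factor 2805/55 = 51
Step 4: 160 μL + 3040 μL = 3200 μL total → factor 3200/160 = 20
Overall dilution factor = 20 × 4 × 51 × 20 = 81600
Final = 1.00 × 10^8 particles/mL / 81600 = 1.23 × 10^3 particles/mL

1.23 × 10^3 particles/mL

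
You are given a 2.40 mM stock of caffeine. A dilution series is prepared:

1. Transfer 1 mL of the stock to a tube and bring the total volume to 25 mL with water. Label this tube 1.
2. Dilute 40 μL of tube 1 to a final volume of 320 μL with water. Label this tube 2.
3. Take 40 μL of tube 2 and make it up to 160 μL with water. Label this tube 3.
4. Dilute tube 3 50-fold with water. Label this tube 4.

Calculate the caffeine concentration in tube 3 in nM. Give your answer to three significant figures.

3.00 × 10^3 nM

Step 1: 1 mL brought to 25 mL → factor 25/1 = 25
Step 2: 40 μL brought to 320 μL → factor 320/40 = 8
Step 3: 40 μL brought to 160 μL → factor 160/40 = 4
Dilution factor through tube 3 = 25 × 8 × 4 = 800
[tube 3] = 2.40 mM / 800 = 0.003000 mM = 3.00 × 10^3 nM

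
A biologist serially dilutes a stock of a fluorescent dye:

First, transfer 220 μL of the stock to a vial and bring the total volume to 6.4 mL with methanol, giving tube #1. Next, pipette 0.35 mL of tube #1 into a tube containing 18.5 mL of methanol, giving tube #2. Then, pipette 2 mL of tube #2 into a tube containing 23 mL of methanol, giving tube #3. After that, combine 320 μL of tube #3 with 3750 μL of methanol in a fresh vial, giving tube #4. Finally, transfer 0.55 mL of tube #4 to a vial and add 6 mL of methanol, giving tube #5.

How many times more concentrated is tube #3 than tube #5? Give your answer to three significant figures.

151

Step 1: 220 μL brought to 6.4 mL → factor 6400/220 = 29.091
Step 2: 0.35 mL + 18.5 mL = 18.85 mL total → factor 18.85/0.35 = 53.857
Step 3: 2 mL + 23 mL = 25 mL total → factor 25/2 = 12.5
Step 4: 320 μL + 3750 μL = 4070 μL total → factor 4070/320 = 12.719
Step 5: 0.55 mL + 6 mL = 6.55 mL total → factor 6.55/0.55 = 11.909
Dilution factor to tube #3 = 19584; to tube #5 = 2.9664 × 10^6
[tube #3]/[tube #5] = (factor to tube #5)/(factor to tube #3) = 2.9664 × 10^6/19584 = 151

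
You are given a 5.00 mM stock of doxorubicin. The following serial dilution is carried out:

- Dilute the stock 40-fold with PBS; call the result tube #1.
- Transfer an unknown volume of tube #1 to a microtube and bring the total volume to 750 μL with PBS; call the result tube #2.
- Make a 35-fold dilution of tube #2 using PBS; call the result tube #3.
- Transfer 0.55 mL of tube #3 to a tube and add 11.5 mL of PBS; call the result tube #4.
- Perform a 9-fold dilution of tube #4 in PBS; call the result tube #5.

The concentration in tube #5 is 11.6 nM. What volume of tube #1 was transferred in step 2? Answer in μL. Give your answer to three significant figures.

Step 1: 40-fold → factor 40
Step 2: v brought to 750 μL → factor = 750 μL/v
Step 3: 35-fold → factor 35
Step 4: 0.55 mL + 11.5 mL = 12.05 mL total → factor 12.05/0.55 = 21.909
Step 5: 9-fold → factor 9
Product of known-step factors = 2.7605 × 10^5
Overall factor = 5.00 mM / (11.6 nM) = 4.3103 × 10^5
Step-2 factor = 4.3103 × 10^5 / 2.7605 × 10^5 = 1.5614
v = 750 μL / 1.5614 = 480 μL

480 μL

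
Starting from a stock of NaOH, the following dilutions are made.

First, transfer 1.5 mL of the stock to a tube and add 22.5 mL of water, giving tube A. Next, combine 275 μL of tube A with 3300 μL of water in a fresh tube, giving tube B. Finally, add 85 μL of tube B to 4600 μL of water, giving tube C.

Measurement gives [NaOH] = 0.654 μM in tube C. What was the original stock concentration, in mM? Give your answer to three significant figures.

7.50 mM

Step 1: 1.5 mL + 22.5 mL = 24 mL total → factor 24/1.5 = 16
Step 2: 275 μL + 3300 μL = 3575 μL total → factor 3575/275 = 13
Step 3: 85 μL + 4600 μL = 4685 μL total → factor 4685/85 = 55.118
Overall dilution factor = 16 × 13 × 55.118 = 11464
Stock = 0.654 μM × 11464 = 7498 μM = 7.50 mM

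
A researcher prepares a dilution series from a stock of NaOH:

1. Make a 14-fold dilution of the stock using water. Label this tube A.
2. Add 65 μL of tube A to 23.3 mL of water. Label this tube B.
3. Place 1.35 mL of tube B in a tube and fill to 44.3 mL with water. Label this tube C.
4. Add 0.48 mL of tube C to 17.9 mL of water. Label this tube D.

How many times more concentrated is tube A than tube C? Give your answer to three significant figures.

1.18 × 10^4

Step 1: 14-fold → factor 14
Step 2: 65 μL + 23.3 mL = 23365 μL total → factor 23365/65 = 359.46
Step 3: 1.35 mL brought to 44.3 mL → factor 44.3/1.35 = 32.815
Dilution factor to tube A = 14; to tube C = 1.6514 × 10^5
[tube A]/[tube C] = (factor to tube C)/(factor to tube A) = 1.6514 × 10^5/14 = 1.18 × 10^4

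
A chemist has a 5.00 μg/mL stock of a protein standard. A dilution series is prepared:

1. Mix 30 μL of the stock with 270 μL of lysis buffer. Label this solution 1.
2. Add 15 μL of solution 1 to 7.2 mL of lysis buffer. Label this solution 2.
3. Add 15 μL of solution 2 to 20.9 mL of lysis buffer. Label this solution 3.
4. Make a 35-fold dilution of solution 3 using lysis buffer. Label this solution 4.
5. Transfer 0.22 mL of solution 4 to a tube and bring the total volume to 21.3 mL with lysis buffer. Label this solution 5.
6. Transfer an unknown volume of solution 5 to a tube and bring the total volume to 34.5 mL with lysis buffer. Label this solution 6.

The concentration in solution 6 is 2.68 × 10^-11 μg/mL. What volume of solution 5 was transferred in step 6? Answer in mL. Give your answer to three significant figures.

4.20 mL

Step 1: 30 μL + 270 μL = 300 μL total → factor 300/30 = 10
Step 2: 15 μL + 7.2 mL = 7215 μL total → factor 7215/15 = 481
Step 3: 15 μL + 20.9 mL = 20915 μL total → factor 20915/15 = 1394.3
Step 4: 35-fold → factor 35
Step 5: 0.22 mL brought to 21.3 mL → factor 21.3/0.22 = 96.818
Step 6: v brought to 34.5 mL → factor = 34.5 mL/v
Product of known-step factors = 2.2727 × 10^10
Overall factor = 5.00 μg/mL / (2.68 × 10^-11 μg/mL) = 1.8657 × 10^11
Step-6 factor = 1.8657 × 10^11 / 2.2727 × 10^10 = 8.2092
v = 34.5 mL / 8.2092 = 4.20 mL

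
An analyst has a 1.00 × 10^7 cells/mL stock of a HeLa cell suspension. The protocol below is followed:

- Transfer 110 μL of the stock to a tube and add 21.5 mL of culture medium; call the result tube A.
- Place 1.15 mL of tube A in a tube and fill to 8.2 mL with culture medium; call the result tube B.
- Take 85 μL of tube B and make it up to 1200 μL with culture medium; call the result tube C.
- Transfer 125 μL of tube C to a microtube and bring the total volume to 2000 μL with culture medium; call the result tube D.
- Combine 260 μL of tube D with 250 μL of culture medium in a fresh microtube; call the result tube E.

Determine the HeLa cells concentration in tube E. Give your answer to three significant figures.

Step 1: 110 μL + 21.5 mL = 21610 μL total → factor 21610/110 = 196.45
Step 2: 1.15 mL brought to 8.2 mL → factor 8.2/1.15 = 7.1304
Step 3: 85 μL brought to 1200 μL → factor 1200/85 = 14.118
Step 4: 125 μL brought to 2000 μL → factor 2000/125 = 16
Step 5: 260 μL + 250 μL = 510 μL total → factor 510/260 = 1.9615
Overall dilution factor = 196.45 × 7.1304 × 14.118 × 16 × 1.9615 = 6.2066 × 10^5
Final = 1.00 × 10^7 cells/mL / 6.2066 × 10^5 = 16.1 cells/mL

16.1 cells/mL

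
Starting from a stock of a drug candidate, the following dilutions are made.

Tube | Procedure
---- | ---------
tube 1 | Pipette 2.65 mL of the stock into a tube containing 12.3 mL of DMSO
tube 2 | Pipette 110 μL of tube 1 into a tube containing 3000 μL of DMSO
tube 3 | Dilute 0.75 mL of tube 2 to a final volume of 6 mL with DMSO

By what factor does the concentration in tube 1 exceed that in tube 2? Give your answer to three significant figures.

28.3

Step 1: 2.65 mL + 12.3 mL = 14.95 mL total → factor 14.95/2.65 = 5.6415
Step 2: 110 μL + 3000 μL = 3110 μL total → factor 3110/110 = 28.273
Dilution factor to tube 1 = 5.6415; to tube 2 = 159.5
[tube 1]/[tube 2] = (factor to tube 2)/(factor to tube 1) = 159.5/5.6415 = 28.3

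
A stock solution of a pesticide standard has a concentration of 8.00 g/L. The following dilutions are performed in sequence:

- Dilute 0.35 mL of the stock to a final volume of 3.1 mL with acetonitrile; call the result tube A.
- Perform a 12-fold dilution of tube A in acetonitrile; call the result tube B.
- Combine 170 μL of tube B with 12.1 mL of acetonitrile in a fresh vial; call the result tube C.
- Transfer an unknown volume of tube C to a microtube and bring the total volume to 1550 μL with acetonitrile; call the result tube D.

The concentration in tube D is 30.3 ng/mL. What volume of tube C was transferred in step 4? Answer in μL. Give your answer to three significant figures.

45.0 μL

Step 1: 0.35 mL brought to 3.1 mL → factor 3.1/0.35 = 8.8571
Step 2: 12-fold → factor 12
Step 3: 170 μL + 12.1 mL = 12270 μL total → factor 12270/170 = 72.176
Step 4: v brought to 1550 μL → factor = 1550 μL/v
Product of known-step factors = 7671.3
Overall factor = 8.00 g/L / (30.3 ng/mL) = 2.6403 × 10^5
Step-4 factor = 2.6403 × 10^5 / 7671.3 = 34.417
v = 1550 μL / 34.417 = 45.0 μL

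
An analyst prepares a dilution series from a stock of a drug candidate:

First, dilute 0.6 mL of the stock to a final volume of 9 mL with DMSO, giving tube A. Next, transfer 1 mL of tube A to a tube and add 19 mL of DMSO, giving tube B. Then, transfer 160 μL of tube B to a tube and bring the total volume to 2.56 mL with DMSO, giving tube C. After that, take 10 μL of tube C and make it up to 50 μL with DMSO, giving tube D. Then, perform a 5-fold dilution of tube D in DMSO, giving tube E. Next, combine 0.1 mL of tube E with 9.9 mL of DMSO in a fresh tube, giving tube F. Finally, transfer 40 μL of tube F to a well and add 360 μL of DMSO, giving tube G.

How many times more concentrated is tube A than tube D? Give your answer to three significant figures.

Step 1: 0.6 mL brought to 9 mL → factor 9/0.6 = 15
Step 2: 1 mL + 19 mL = 20 mL total → factor 20/1 = 20
Step 3: 160 μL brought to 2.56 mL → factor 2560/160 = 16
Step 4: 10 μL brought to 50 μL → factor 50/10 = 5
Dilution factor to tube A = 15; to tube D = 24000
[tube A]/[tube D] = (factor to tube D)/(factor to tube A) = 24000/15 = 1.60 × 10^3

1.60 × 10^3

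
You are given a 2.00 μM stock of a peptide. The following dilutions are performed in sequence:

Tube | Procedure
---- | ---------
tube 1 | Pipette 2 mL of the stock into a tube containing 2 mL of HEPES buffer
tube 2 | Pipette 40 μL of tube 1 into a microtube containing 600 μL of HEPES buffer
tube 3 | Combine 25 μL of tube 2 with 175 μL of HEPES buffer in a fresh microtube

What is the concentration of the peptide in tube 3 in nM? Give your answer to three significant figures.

Step 1: 2 mL + 2 mL = 4 mL total → factor 4/2 = 2
Step 2: 40 μL + 600 μL = 640 μL total → factor 640/40 = 16
Step 3: 25 μL + 175 μL = 200 μL total → factor 200/25 = 8
Overall dilution factor = 2 × 16 × 8 = 256
Final = 2.00 μM / 256 = 0.007812 μM = 7.81 nM

7.81 nM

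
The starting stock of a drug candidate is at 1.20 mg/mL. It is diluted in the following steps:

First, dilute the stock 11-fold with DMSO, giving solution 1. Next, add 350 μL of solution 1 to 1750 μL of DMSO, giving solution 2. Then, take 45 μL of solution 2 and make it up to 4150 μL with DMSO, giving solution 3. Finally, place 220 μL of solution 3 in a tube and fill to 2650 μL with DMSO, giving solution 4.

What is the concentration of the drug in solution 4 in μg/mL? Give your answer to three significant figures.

0.0164 μg/mL

Step 1: 11-fold → factor 11
Step 2: 350 μL + 1750 μL = 2100 μL total → factor 2100/350 = 6
Step 3: 45 μL brought to 4150 μL → factor 4150/45 = 92.222
Step 4: 220 μL brought to 2650 μL → factor 2650/220 = 12.045
Overall dilution factor = 11 × 6 × 92.222 × 12.045 = 73317
Final = 1.20 mg/mL / 73317 = 1.637 × 10^-5 mg/mL = 0.0164 μg/mL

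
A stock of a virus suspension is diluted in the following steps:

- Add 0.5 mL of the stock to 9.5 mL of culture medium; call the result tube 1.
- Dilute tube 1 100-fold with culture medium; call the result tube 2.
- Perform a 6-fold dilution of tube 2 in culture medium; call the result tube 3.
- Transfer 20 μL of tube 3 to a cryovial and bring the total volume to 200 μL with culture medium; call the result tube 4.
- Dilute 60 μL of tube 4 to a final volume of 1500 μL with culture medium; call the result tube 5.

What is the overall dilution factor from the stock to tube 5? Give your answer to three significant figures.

3.00 × 10^6

Step 1: 0.5 mL + 9.5 mL = 10 mL total → factor 10/0.5 = 20
Step 2: 100-fold → factor 100
Step 3: 6-fold → factor 6
Step 4: 20 μL brought to 200 μL → factor 200/20 = 10
Step 5: 60 μL brought to 1500 μL → factor 1500/60 = 25
Overall dilution factor = 20 × 100 × 6 × 10 × 25 = 3 × 10^6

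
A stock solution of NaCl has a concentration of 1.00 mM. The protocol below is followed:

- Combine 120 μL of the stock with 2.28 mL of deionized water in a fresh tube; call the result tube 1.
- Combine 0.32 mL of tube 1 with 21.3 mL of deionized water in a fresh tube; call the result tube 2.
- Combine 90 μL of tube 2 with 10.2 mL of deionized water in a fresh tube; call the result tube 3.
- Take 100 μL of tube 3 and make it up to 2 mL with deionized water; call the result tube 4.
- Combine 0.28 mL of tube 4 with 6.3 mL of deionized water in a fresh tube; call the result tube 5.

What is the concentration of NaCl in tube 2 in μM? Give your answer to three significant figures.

0.740 μM

Step 1: 120 μL + 2.28 mL = 2400 μL total → factor 2400/120 = 20
Step 2: 0.32 mL + 21.3 mL = 21.62 mL total → factor 21.62/0.32 = 67.562
Dilution factor through tube 2 = 20 × 67.562 = 1351.2
[tube 2] = 1.00 mM / 1351.2 = 0.0007401 mM = 0.740 μM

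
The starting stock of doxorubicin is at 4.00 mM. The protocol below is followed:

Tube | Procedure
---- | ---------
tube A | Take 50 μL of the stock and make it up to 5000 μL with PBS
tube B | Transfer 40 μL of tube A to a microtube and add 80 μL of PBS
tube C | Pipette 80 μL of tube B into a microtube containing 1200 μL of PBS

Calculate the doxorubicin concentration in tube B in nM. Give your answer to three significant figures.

Step 1: 50 μL brought to 5000 μL → factor 5000/50 = 100
Step 2: 40 μL + 80 μL = 120 μL total → factor 120/40 = 3
Dilution factor through tube B = 100 × 3 = 300
[tube B] = 4.00 mM / 300 = 0.01333 mM = 1.33 × 10^4 nM

1.33 × 10^4 nM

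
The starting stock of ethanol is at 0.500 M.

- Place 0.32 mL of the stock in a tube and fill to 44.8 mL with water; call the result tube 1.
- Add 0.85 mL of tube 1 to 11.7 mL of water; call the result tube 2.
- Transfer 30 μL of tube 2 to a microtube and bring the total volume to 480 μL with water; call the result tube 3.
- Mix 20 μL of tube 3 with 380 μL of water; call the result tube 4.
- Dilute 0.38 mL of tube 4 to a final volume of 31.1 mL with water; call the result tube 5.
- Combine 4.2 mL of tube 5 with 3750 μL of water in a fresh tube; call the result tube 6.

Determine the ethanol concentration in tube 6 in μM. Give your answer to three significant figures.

Step 1: 0.32 mL brought to 44.8 mL → factor 44.8/0.32 = 140
Step 2: 0.85 mL + 11.7 mL = 12.55 mL total → factor 12.55/0.85 = 14.765
Step 3: 30 μL brought to 480 μL → factor 480/30 = 16
Step 4: 20 μL + 380 μL = 400 μL total → factor 400/20 = 20
Step 5: 0.38 mL brought to 31.1 mL → factor 31.1/0.38 = 81.842
Step 6: 4.2 mL + 3750 μL = 7.95 mL total → factor 7.95/4.2 = 1.8929
Overall dilution factor = 140 × 14.765 × 16 × 20 × 81.842 × 1.8929 = 1.0247 × 10^8
Final = 0.500 M / 1.0247 × 10^8 = 4.879 × 10^-9 M = 0.00488 μM

0.00488 μM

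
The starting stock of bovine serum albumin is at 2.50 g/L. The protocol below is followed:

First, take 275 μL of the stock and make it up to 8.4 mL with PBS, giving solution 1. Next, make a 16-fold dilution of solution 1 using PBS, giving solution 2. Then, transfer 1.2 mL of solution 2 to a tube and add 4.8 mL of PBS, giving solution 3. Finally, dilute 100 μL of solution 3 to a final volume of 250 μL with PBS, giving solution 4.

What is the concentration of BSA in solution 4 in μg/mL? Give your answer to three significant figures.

Step 1: 275 μL brought to 8.4 mL → factor 8400/275 = 30.545
Step 2: 16-fold → factor 16
Step 3: 1.2 mL + 4.8 mL = 6 mL total → factor 6/1.2 = 5
Step 4: 100 μL brought to 250 μL → factor 250/100 = 2.5
Overall dilution factor = 30.545 × 16 × 5 × 2.5 = 6109.1
Final = 2.50 g/L / 6109.1 = 0.0004092 g/L = 0.409 μg/mL

0.409 μg/mL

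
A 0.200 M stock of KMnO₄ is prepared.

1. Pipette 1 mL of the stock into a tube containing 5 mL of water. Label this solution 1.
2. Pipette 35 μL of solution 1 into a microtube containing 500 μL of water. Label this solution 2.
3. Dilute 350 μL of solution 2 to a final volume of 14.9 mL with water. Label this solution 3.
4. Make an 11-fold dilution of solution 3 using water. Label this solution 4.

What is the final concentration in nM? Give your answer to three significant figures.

Step 1: 1 mL + 5 mL = 6 mL total → factor 6/1 = 6
Step 2: 35 μL + 500 μL = 535 μL total → factor 535/35 = 15.286
Step 3: 350 μL brought to 14.9 mL → factor 14900/350 = 42.571
Step 4: 11-fold → factor 11
Overall dilution factor = 6 × 15.286 × 42.571 × 11 = 42948
Final = 0.200 M / 42948 = 4.657 × 10^-6 M = 4.66 × 10^3 nM

4.66 × 10^3 nM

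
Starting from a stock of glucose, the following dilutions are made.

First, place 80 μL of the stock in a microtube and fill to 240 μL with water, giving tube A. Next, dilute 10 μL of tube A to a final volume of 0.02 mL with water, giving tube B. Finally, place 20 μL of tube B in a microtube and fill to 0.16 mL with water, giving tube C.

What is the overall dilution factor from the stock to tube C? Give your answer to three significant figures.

48.0

Step 1: 80 μL brought to 240 μL → factor 240/80 = 3
Step 2: 10 μL brought to 0.02 mL → factor 20/10 = 2
Step 3: 20 μL brought to 0.16 mL → factor 160/20 = 8
Overall dilution factor = 3 × 2 × 8 = 48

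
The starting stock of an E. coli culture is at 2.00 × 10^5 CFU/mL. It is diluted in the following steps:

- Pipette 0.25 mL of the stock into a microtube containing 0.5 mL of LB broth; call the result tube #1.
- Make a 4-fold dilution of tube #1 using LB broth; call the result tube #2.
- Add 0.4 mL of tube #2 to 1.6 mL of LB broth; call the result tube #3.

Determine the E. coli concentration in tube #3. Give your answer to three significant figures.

Step 1: 0.25 mL + 0.5 mL = 0.75 mL total → factor 0.75/0.25 = 3
Step 2: 4-fold → factor 4
Step 3: 0.4 mL + 1.6 mL = 2 mL total → factor 2/0.4 = 5
Overall dilution factor = 3 × 4 × 5 = 60
Final = 2.00 × 10^5 CFU/mL / 60 = 3.33 × 10^3 CFU/mL

3.33 × 10^3 CFU/mL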